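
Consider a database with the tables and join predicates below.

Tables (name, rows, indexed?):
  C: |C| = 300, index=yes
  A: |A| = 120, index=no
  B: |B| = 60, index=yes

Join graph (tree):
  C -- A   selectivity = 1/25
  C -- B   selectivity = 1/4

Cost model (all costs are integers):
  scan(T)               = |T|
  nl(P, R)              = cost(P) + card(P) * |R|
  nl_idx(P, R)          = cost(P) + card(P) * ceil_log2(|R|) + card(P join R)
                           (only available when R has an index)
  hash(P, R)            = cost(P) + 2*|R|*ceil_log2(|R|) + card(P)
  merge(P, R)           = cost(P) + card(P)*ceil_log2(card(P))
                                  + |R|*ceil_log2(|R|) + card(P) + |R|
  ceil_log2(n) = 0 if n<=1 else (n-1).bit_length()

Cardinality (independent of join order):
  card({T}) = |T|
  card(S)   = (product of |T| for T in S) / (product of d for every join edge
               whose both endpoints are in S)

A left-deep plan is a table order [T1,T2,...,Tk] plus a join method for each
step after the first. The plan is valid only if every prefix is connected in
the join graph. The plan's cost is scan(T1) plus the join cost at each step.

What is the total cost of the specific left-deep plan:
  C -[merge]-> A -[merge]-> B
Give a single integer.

21960

step 1: scan C: cost=300, card=300
step 2: join A via merge
    card(P join A) = 300*120/(25) = 1440
    cost = 300 + 300*9 + 120*7 + 300 + 120 = 4260
step 3: join B via merge
    card(P join B) = 1440*60/(4) = 21600
    cost = 4260 + 1440*11 + 60*6 + 1440 + 60 = 21960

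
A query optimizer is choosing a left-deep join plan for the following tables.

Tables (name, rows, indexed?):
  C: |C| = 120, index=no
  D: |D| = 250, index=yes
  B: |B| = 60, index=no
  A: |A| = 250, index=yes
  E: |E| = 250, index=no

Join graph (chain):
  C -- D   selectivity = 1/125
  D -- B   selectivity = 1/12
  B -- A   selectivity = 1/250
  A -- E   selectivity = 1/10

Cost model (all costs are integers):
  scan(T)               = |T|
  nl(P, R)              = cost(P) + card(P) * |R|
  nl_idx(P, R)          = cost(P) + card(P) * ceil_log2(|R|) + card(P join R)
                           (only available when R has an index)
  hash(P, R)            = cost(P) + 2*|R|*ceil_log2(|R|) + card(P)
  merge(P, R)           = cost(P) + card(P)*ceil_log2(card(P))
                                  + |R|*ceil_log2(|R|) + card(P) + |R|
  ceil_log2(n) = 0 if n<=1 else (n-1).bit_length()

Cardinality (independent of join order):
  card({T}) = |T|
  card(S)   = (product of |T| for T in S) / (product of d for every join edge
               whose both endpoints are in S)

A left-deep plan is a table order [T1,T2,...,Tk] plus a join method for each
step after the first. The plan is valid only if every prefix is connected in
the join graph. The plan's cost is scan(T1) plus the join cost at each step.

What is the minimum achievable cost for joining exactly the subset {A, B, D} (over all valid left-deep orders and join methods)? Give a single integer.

Selinger DP over subsets of {A,B,D}:
  {D}: scan cost=250, card=250
  {B}: scan cost=60, card=60
  {A}: scan cost=250, card=250
  {BD}: card=1250; try (B,hash)→1220, (D,nl_idx)→1790, (D,merge)→2730, (B,merge)→2920, (D,hash)→4120, (D,nl)→15060 …(+1); best=1220 via (B,hash)
  {AB}: card=60; try (A,nl_idx)→600, (B,hash)→1220, (A,merge)→2730, (B,merge)→2920, (A,hash)→4120, (A,nl)→15060 …(+1); best=600 via (A,nl_idx)
  {ABD}: card=1250; try (D,nl_idx)→2330, (D,merge)→3270, (D,hash)→4660, (A,hash)→6470, (A,nl_idx)→12470, (D,nl)→15600 …(+2); best=2330 via (D,nl_idx)

2330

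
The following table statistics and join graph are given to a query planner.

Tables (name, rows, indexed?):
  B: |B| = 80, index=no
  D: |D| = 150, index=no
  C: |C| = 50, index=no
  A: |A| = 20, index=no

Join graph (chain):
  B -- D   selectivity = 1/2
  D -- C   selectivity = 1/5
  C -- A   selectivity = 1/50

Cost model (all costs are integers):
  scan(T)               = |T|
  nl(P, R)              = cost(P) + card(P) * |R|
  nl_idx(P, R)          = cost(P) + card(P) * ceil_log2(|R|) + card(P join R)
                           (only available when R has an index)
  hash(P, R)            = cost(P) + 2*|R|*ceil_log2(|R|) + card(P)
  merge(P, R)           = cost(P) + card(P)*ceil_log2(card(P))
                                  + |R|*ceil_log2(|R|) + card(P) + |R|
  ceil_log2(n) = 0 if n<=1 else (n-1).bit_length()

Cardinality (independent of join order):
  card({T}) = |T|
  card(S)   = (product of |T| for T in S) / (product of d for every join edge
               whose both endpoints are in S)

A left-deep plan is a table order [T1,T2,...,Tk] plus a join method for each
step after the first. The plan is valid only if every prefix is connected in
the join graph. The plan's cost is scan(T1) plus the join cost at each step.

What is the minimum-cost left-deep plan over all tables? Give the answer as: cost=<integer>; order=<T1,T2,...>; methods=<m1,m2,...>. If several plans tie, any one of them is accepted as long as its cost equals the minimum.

Selinger DP (subsets sized 1..n):
  {B}: scan cost=80, card=80
  {D}: scan cost=150, card=150
  {C}: scan cost=50, card=50
  {A}: scan cost=20, card=20
  {BD}: card=6000; try (B,hash)→1420, (D,merge)→2070, (B,merge)→2140, (D,hash)→2560, (D,nl)→12080, (B,nl)→12150; best=1420 via (B,hash)
  {CD}: card=1500; try (C,hash)→900, (D,merge)→1750, (C,merge)→1850, (D,hash)→2500, (D,nl)→7550, (C,nl)→7650; best=900 via (C,hash)
  {AC}: card=20; try (A,hash)→300, (C,merge)→490, (A,merge)→520, (C,hash)→640, (C,nl)→1020, (A,nl)→1050; best=300 via (A,hash)
  {BCD}: card=60000; try (B,hash)→3520, (C,hash)→8020, (B,merge)→19540, (C,merge)→85770, (B,nl)→120900, (C,nl)→301420; best=3520 via (B,hash)
  {ACD}: card=600; try (D,merge)→1770, (A,hash)→2600, (D,hash)→2720, (D,nl)→3300, (A,merge)→19020, (A,nl)→30900; best=1770 via (D,merge)
  {ABCD}: card=24000; try (B,hash)→3490, (B,merge)→9010, (B,nl)→49770, (A,hash)→63720, (A,merge)→1023640, (A,nl)→1203520; best=3490 via (B,hash)

cost=3490; order=C,A,D,B; methods=hash,merge,hash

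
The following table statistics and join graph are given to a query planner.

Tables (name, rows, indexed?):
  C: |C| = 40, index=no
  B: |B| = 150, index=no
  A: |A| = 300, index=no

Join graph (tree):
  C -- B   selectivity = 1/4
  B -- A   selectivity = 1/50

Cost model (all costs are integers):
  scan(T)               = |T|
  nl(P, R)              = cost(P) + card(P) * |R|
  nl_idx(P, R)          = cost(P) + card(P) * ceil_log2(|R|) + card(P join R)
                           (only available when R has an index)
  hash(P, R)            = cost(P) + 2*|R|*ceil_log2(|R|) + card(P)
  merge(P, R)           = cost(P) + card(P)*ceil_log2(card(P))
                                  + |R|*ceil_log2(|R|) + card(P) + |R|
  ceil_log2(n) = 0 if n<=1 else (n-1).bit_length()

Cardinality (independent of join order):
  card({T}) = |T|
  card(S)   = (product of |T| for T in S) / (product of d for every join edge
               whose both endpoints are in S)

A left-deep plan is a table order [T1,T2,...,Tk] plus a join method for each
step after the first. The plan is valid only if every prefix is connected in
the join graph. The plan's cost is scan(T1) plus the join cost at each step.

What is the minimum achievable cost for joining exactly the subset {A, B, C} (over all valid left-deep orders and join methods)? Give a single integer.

Selinger DP over subsets of {A,B,C}:
  {C}: scan cost=40, card=40
  {B}: scan cost=150, card=150
  {A}: scan cost=300, card=300
  {BC}: card=1500; try (C,hash)→780, (B,merge)→1670, (C,merge)→1780, (B,hash)→2480, (B,nl)→6040, (C,nl)→6150; best=780 via (C,hash)
  {AB}: card=900; try (B,hash)→3000, (A,merge)→4500, (B,merge)→4650, (A,hash)→5700, (A,nl)→45150, (B,nl)→45300; best=3000 via (B,hash)
  {ABC}: card=9000; try (C,hash)→4380, (A,hash)→7680, (C,merge)→13180, (A,merge)→21780, (C,nl)→39000, (A,nl)→450780; best=4380 via (C,hash)

4380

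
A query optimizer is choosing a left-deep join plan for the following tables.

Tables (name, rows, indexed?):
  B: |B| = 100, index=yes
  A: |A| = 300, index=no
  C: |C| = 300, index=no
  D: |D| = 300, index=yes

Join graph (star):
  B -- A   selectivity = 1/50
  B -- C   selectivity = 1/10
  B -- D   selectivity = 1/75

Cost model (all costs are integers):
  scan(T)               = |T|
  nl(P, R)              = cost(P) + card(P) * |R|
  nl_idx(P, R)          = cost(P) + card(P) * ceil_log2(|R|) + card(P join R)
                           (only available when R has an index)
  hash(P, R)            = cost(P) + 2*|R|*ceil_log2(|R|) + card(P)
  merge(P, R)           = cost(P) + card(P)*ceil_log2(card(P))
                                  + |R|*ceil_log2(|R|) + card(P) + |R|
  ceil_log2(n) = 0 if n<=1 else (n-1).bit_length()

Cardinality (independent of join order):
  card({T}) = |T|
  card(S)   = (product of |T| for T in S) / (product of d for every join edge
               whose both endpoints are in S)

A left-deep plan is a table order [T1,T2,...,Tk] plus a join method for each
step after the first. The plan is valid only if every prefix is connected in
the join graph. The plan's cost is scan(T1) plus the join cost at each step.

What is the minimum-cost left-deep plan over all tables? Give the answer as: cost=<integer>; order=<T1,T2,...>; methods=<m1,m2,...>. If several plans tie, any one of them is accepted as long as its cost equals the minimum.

cost=15000; order=B,D,A,C; methods=nl_idx,hash,hash

Selinger DP (subsets sized 1..n):
  {B}: scan cost=100, card=100
  {A}: scan cost=300, card=300
  {C}: scan cost=300, card=300
  {D}: scan cost=300, card=300
  {AB}: card=600; try (B,hash)→2000, (B,nl_idx)→3000, (A,merge)→3900, (B,merge)→4100, (A,hash)→5600, (A,nl)→30100 …(+1); best=2000 via (B,hash)
  {BC}: card=3000; try (B,hash)→2000, (C,merge)→3900, (B,merge)→4100, (B,nl_idx)→5400, (C,hash)→5600, (C,nl)→30100 …(+1); best=2000 via (B,hash)
  {BD}: card=400; try (D,nl_idx)→1400, (B,hash)→2000, (B,nl_idx)→2800, (D,merge)→3900, (B,merge)→4100, (D,hash)→5600 …(+2); best=1400 via (D,nl_idx)
  {ABC}: card=18000; try (C,hash)→8000, (A,hash)→10400, (C,merge)→11600, (A,merge)→44000, (C,nl)→182000, (A,nl)→902000; best=8000 via (C,hash)
  {ABD}: card=2400; try (A,hash)→7200, (D,hash)→8000, (A,merge)→8400, (D,nl_idx)→9800, (D,merge)→11600, (A,nl)→121400 …(+1); best=7200 via (A,hash)
  {BCD}: card=12000; try (C,hash)→7200, (C,merge)→8400, (D,hash)→10400, (D,nl_idx)→41000, (D,merge)→44000, (C,nl)→121400 …(+1); best=7200 via (C,hash)
  {ABCD}: card=72000; try (C,hash)→15000, (A,hash)→24600, (D,hash)→31400, (C,merge)→41400, (A,merge)→190200, (D,nl_idx)→242000 …(+4); best=15000 via (C,hash)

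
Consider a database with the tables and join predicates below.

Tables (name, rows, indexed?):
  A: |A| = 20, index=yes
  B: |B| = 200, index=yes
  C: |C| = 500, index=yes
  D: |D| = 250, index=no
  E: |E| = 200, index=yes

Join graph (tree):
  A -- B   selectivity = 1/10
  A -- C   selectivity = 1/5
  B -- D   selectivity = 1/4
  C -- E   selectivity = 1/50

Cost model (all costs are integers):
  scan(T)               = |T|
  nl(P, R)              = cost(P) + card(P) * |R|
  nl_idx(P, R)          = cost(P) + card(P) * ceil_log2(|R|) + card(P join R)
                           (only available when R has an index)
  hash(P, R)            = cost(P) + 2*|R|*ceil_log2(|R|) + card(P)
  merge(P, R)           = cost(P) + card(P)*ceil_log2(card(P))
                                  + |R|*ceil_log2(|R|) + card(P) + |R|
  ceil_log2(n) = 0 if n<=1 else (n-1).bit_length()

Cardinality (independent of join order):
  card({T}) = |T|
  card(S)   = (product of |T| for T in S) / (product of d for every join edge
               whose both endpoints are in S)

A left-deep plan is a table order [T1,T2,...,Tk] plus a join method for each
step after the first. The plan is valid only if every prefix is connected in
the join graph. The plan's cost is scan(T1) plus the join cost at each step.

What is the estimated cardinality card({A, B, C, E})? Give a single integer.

Tables in S: A(20), B(200), C(500), E(200)
Edges inside S: A-B(d=10), A-C(d=5), C-E(d=50)
numerator = 20 * 200 * 500 * 200 = 400000000
denominator = 10 * 5 * 50 = 2500
card(S) = 400000000 / 2500 = 160000

160000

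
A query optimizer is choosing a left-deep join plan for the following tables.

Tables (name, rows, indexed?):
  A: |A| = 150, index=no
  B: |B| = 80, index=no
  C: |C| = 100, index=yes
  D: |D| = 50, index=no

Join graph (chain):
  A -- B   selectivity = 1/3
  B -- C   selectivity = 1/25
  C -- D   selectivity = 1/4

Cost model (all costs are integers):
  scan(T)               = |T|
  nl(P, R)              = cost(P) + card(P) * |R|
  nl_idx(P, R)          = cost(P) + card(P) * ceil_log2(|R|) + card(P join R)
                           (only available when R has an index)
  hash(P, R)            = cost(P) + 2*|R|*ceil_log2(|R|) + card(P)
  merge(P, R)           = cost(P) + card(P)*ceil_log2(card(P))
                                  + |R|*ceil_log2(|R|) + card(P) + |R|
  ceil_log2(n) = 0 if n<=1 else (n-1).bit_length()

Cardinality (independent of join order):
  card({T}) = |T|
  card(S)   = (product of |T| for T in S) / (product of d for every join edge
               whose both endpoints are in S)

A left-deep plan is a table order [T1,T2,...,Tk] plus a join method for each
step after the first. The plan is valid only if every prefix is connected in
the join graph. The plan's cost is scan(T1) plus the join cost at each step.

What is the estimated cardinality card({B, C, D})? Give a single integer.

4000

Tables in S: B(80), C(100), D(50)
Edges inside S: B-C(d=25), C-D(d=4)
numerator = 80 * 100 * 50 = 400000
denominator = 25 * 4 = 100
card(S) = 400000 / 100 = 4000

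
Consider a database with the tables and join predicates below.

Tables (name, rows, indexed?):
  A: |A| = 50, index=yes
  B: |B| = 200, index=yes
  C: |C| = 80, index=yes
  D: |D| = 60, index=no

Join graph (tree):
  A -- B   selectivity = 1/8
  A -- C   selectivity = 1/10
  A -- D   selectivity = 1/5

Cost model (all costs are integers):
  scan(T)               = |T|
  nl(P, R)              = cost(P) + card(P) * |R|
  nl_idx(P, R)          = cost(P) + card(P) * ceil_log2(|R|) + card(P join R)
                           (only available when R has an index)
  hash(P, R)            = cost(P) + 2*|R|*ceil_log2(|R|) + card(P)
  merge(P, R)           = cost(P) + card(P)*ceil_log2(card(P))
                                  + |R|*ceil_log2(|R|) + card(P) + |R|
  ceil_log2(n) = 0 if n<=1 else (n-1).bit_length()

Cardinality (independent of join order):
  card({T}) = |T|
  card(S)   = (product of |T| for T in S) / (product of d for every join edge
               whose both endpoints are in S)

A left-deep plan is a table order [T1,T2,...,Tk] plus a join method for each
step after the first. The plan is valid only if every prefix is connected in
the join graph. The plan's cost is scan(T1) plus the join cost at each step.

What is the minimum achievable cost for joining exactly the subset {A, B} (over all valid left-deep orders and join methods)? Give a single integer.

1000

Selinger DP over subsets of {A,B}:
  {A}: scan cost=50, card=50
  {B}: scan cost=200, card=200
  {AB}: card=1250; try (A,hash)→1000, (B,nl_idx)→1700, (B,merge)→2200, (A,merge)→2350, (A,nl_idx)→2650, (B,hash)→3300 …(+2); best=1000 via (A,hash)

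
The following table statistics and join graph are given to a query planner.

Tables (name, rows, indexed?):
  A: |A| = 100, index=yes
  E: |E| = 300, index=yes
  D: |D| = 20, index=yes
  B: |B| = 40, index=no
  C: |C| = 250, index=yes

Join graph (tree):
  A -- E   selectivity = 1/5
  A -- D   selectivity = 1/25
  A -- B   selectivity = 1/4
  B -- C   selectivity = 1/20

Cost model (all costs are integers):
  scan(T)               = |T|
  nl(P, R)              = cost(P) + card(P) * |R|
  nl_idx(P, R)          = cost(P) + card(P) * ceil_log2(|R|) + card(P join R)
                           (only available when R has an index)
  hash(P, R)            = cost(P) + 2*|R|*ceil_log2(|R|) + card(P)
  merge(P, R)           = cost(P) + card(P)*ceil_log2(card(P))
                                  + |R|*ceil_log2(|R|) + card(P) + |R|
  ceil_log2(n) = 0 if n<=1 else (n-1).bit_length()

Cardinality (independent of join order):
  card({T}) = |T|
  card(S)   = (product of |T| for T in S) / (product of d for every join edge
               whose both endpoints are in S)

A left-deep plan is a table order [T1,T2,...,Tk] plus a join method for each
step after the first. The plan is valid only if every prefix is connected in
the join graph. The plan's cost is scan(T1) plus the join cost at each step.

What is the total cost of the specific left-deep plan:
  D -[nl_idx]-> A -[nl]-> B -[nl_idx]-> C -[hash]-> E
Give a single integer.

35240

step 1: scan D: cost=20, card=20
step 2: join A via nl_idx
    card(P join A) = 20*100/(25) = 80
    cost = 20 + 20*7 + 80 = 240
step 3: join B via nl
    card(P join B) = 80*40/(4) = 800
    cost = 240 + 80*40 = 3440
step 4: join C via nl_idx
    card(P join C) = 800*250/(20) = 10000
    cost = 3440 + 800*8 + 10000 = 19840
step 5: join E via hash
    card(P join E) = 10000*300/(5) = 600000
    cost = 19840 + 2*300*9 + 10000 = 35240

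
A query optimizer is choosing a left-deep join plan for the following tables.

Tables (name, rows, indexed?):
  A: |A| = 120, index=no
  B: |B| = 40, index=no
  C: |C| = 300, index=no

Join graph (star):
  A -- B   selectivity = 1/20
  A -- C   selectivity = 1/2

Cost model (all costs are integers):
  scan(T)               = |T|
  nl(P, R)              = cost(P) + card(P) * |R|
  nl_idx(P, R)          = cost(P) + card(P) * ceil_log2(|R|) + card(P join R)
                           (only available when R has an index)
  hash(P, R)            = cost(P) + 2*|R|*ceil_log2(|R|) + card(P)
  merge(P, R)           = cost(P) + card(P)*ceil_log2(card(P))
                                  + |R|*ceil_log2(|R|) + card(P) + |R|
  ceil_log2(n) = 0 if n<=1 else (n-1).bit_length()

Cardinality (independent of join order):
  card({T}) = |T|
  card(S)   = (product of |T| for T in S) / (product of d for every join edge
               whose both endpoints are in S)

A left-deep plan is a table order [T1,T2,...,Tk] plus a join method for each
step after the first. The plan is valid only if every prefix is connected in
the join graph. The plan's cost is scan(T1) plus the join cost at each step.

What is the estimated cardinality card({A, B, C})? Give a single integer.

36000

Tables in S: A(120), B(40), C(300)
Edges inside S: A-B(d=20), A-C(d=2)
numerator = 120 * 40 * 300 = 1440000
denominator = 20 * 2 = 40
card(S) = 1440000 / 40 = 36000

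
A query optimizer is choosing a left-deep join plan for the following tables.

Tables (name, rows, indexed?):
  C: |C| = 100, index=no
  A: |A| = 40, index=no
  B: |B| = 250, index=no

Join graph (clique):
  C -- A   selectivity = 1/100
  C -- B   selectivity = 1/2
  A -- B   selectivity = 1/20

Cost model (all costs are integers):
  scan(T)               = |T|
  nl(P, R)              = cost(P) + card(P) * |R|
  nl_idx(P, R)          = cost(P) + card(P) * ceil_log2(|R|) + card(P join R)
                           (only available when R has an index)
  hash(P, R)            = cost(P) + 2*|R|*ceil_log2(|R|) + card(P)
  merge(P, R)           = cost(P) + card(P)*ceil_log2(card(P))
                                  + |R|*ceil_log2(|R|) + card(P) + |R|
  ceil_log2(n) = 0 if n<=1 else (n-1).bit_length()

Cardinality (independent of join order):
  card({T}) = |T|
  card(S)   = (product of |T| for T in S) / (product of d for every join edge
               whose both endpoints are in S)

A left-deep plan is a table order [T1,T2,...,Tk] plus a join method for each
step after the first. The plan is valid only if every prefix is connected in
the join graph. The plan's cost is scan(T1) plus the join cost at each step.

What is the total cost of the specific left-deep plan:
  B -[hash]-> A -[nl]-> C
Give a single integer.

50980

step 1: scan B: cost=250, card=250
step 2: join A via hash
    card(P join A) = 250*40/(20) = 500
    cost = 250 + 2*40*6 + 250 = 980
step 3: join C via nl
    card(P join C) = 500*100/(100*2) = 250
    cost = 980 + 500*100 = 50980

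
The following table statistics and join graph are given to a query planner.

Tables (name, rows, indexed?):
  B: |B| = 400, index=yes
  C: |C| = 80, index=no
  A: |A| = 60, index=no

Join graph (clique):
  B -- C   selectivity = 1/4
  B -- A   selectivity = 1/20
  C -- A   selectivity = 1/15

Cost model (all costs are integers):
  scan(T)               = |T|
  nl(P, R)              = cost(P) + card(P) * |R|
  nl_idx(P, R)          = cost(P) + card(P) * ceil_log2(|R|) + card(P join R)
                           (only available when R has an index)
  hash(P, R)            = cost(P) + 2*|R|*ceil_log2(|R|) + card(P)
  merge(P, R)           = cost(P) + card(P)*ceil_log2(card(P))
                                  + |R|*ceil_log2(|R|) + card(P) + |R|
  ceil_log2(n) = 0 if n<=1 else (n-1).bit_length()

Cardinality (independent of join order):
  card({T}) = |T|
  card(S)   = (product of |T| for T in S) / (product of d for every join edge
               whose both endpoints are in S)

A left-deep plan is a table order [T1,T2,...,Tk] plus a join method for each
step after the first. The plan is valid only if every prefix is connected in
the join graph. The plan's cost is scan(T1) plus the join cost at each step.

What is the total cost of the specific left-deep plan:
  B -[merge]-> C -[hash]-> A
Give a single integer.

step 1: scan B: cost=400, card=400
step 2: join C via merge
    card(P join C) = 400*80/(4) = 8000
    cost = 400 + 400*9 + 80*7 + 400 + 80 = 5040
step 3: join A via hash
    card(P join A) = 8000*60/(20*15) = 1600
    cost = 5040 + 2*60*6 + 8000 = 13760

13760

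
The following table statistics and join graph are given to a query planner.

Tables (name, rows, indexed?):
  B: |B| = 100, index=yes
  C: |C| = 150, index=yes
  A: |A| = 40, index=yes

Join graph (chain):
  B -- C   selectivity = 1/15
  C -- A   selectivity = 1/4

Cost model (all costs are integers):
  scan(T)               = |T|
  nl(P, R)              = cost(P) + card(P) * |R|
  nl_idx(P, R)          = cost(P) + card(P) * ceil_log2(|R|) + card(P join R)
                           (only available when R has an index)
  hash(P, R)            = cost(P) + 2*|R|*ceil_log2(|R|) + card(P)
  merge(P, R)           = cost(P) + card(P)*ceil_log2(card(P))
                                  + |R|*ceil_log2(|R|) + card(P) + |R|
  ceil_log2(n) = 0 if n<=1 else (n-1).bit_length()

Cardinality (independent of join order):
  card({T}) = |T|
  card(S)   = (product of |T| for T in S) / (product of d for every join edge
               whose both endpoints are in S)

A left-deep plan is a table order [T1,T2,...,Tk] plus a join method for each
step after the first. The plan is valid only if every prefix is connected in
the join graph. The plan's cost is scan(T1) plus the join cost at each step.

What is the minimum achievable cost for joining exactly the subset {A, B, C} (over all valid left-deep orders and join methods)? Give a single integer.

Selinger DP over subsets of {A,B,C}:
  {B}: scan cost=100, card=100
  {C}: scan cost=150, card=150
  {A}: scan cost=40, card=40
  {BC}: card=1000; try (B,hash)→1700, (C,nl_idx)→1900, (B,nl_idx)→2200, (C,merge)→2250, (B,merge)→2300, (C,hash)→2600 …(+2); best=1700 via (B,hash)
  {AC}: card=1500; try (A,hash)→780, (C,merge)→1670, (A,merge)→1780, (C,nl_idx)→1860, (C,hash)→2480, (A,nl_idx)→2550 …(+2); best=780 via (A,hash)
  {ABC}: card=10000; try (A,hash)→3180, (B,hash)→3680, (A,merge)→12980, (A,nl_idx)→17700, (B,merge)→19580, (B,nl_idx)→21280 …(+2); best=3180 via (A,hash)

3180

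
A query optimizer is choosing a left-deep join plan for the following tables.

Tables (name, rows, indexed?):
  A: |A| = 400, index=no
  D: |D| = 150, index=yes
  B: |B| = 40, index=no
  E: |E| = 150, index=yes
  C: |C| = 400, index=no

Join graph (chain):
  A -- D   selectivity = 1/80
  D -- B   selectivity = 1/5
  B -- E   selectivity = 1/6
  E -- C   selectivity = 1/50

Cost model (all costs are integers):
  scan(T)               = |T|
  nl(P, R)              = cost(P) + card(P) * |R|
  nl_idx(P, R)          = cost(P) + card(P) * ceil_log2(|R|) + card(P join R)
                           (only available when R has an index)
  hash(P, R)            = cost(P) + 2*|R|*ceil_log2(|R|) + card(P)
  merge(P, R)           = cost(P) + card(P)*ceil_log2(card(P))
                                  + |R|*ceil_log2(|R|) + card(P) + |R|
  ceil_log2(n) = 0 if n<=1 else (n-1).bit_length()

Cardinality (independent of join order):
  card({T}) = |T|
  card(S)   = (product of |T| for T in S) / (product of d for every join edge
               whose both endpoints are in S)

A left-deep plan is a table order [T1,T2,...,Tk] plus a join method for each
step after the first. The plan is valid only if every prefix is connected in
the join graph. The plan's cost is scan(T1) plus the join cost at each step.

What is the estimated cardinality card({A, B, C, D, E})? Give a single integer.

Tables in S: A(400), B(40), C(400), D(150), E(150)
Edges inside S: A-D(d=80), D-B(d=5), B-E(d=6), E-C(d=50)
numerator = 400 * 40 * 400 * 150 * 150 = 144000000000
denominator = 80 * 5 * 6 * 50 = 120000
card(S) = 144000000000 / 120000 = 1200000

1200000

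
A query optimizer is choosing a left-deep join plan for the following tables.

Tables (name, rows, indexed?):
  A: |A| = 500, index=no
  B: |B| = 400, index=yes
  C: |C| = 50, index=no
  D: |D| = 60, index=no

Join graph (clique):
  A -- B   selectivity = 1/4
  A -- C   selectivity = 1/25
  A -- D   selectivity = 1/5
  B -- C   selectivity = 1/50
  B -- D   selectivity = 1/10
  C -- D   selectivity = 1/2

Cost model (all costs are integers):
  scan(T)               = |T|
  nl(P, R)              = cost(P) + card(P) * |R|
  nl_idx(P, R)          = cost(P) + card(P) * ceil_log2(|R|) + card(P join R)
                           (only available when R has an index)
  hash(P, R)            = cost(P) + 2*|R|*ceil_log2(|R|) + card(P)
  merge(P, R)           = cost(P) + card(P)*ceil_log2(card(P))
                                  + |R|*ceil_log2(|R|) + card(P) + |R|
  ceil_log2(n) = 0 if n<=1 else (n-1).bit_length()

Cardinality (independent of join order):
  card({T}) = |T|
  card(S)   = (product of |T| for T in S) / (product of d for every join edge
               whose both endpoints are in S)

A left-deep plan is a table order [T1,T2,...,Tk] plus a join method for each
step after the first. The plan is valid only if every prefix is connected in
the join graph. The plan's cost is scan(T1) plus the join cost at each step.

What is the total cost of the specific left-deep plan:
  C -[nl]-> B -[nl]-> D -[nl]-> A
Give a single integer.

step 1: scan C: cost=50, card=50
step 2: join B via nl
    card(P join B) = 50*400/(50) = 400
    cost = 50 + 50*400 = 20050
step 3: join D via nl
    card(P join D) = 400*60/(10*2) = 1200
    cost = 20050 + 400*60 = 44050
step 4: join A via nl
    card(P join A) = 1200*500/(4*25*5) = 1200
    cost = 44050 + 1200*500 = 644050

644050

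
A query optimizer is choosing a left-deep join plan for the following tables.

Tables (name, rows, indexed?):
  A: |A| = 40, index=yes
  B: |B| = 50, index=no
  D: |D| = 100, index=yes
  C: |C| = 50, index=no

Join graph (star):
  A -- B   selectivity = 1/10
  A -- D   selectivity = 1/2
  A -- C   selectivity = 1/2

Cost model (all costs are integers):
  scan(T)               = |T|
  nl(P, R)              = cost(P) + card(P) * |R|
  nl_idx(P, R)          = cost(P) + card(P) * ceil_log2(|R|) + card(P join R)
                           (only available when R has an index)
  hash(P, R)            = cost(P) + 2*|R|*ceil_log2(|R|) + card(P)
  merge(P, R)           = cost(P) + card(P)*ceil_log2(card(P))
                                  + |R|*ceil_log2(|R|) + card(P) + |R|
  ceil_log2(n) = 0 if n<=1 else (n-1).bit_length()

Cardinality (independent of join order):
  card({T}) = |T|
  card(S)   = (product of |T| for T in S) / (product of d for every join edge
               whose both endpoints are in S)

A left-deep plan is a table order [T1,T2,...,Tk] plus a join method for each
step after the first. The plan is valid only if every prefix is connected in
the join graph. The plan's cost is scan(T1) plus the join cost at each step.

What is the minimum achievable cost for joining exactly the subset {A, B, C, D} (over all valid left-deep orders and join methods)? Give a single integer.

Selinger DP over subsets of {A,B,C,D}:
  {A}: scan cost=40, card=40
  {B}: scan cost=50, card=50
  {D}: scan cost=100, card=100
  {C}: scan cost=50, card=50
  {AB}: card=200; try (A,nl_idx)→550, (A,hash)→580, (B,merge)→670, (B,hash)→680, (A,merge)→680, (B,nl)→2040 …(+1); best=550 via (A,nl_idx)
  {AD}: card=2000; try (A,hash)→680, (D,merge)→1120, (A,merge)→1180, (D,hash)→1480, (D,nl_idx)→2320, (A,nl_idx)→2700 …(+2); best=680 via (A,hash)
  {AC}: card=1000; try (A,hash)→580, (C,merge)→670, (C,hash)→680, (A,merge)→680, (A,nl_idx)→1350, (C,nl)→2040 …(+1); best=580 via (A,hash)
  {ABD}: card=10000; try (D,hash)→2150, (D,merge)→3150, (B,hash)→3280, (D,nl_idx)→11950, (D,nl)→20550, (B,merge)→25030 …(+1); best=2150 via (D,hash)
  {ABC}: card=5000; try (C,hash)→1350, (B,hash)→2180, (C,merge)→2700, (C,nl)→10550, (B,merge)→11930, (B,nl)→50580; best=1350 via (C,hash)
  {ACD}: card=50000; try (D,hash)→2980, (C,hash)→3280, (D,merge)→12380, (C,merge)→25030, (D,nl_idx)→57580, (D,nl)→100580 …(+1); best=2980 via (D,hash)
  {ABCD}: card=250000; try (D,hash)→7750, (C,hash)→12750, (B,hash)→53580, (D,merge)→72150, (C,merge)→152500, (D,nl_idx)→286350 …(+4); best=7750 via (D,hash)

7750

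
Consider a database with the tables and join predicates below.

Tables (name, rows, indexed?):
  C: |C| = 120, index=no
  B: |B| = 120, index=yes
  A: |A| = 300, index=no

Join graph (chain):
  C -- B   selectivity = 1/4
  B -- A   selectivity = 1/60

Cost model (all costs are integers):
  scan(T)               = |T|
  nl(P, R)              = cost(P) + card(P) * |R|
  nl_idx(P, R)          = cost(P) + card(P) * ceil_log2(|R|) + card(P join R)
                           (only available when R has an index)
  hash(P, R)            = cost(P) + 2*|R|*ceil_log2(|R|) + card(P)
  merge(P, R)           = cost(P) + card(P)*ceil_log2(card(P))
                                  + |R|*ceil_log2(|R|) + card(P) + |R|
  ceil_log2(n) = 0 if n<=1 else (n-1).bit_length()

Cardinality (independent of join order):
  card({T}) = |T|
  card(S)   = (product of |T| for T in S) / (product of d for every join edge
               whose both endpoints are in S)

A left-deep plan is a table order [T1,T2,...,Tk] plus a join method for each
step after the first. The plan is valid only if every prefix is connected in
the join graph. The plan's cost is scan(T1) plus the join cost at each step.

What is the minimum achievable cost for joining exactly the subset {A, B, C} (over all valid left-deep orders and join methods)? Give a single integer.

Selinger DP over subsets of {A,B,C}:
  {C}: scan cost=120, card=120
  {B}: scan cost=120, card=120
  {A}: scan cost=300, card=300
  {BC}: card=3600; try (C,hash)→1920, (B,hash)→1920, (C,merge)→2040, (B,merge)→2040, (B,nl_idx)→4560, (C,nl)→14520 …(+1); best=1920 via (C,hash)
  {AB}: card=600; try (B,hash)→2280, (B,nl_idx)→3000, (A,merge)→4080, (B,merge)→4260, (A,hash)→5640, (A,nl)→36120 …(+1); best=2280 via (B,hash)
  {ABC}: card=18000; try (C,hash)→4560, (C,merge)→9840, (A,hash)→10920, (A,merge)→51720, (C,nl)→74280, (A,nl)→1081920; best=4560 via (C,hash)

4560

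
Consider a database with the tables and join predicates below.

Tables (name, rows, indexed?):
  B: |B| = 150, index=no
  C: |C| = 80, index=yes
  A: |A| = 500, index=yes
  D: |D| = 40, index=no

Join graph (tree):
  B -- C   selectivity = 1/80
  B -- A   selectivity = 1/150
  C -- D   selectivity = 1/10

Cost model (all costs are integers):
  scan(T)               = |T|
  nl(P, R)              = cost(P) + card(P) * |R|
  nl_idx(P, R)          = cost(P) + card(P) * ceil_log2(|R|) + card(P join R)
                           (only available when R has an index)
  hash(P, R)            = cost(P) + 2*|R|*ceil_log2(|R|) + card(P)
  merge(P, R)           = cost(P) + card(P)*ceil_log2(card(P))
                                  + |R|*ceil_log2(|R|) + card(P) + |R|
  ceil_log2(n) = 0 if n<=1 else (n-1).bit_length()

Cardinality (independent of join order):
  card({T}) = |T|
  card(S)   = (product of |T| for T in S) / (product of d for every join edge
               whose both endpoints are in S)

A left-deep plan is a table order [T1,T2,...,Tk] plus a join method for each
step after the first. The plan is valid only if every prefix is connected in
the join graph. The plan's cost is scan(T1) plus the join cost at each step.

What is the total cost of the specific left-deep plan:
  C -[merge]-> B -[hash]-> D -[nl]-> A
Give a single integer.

302700

step 1: scan C: cost=80, card=80
step 2: join B via merge
    card(P join B) = 80*150/(80) = 150
    cost = 80 + 80*7 + 150*8 + 80 + 150 = 2070
step 3: join D via hash
    card(P join D) = 150*40/(10) = 600
    cost = 2070 + 2*40*6 + 150 = 2700
step 4: join A via nl
    card(P join A) = 600*500/(150) = 2000
    cost = 2700 + 600*500 = 302700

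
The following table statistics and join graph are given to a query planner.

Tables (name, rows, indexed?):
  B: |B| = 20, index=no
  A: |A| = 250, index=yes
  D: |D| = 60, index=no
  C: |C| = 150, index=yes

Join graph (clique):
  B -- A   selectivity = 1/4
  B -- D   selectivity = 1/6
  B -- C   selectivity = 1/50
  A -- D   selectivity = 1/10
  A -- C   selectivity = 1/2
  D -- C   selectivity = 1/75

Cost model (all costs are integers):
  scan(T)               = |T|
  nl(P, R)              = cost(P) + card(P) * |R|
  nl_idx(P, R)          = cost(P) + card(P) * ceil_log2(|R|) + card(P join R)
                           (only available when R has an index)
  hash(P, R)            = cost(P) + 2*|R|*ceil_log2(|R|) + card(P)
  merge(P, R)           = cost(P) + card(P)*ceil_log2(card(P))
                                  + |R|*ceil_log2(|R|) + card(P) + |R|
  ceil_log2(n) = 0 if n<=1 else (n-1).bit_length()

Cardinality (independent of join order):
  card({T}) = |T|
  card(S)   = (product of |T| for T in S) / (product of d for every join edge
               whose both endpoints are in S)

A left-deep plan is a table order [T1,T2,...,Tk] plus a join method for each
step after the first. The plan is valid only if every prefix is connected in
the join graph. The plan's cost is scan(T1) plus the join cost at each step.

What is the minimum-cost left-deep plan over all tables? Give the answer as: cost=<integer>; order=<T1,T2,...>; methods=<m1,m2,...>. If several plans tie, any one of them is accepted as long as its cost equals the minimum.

Selinger DP (subsets sized 1..n):
  {B}: scan cost=20, card=20
  {A}: scan cost=250, card=250
  {D}: scan cost=60, card=60
  {C}: scan cost=150, card=150
  {AB}: card=1250; try (B,hash)→700, (A,nl_idx)→1430, (A,merge)→2390, (B,merge)→2620, (A,hash)→4040, (A,nl)→5020 …(+1); best=700 via (B,hash)
  {BD}: card=200; try (B,hash)→320, (D,merge)→560, (B,merge)→600, (D,hash)→760, (D,nl)→1220, (B,nl)→1260; best=320 via (B,hash)
  {BC}: card=60; try (C,nl_idx)→240, (B,hash)→500, (C,merge)→1490, (B,merge)→1620, (C,hash)→2440, (C,nl)→3020 …(+1); best=240 via (C,nl_idx)
  {AD}: card=1500; try (D,hash)→1220, (A,nl_idx)→2040, (A,merge)→2730, (D,merge)→2920, (A,hash)→4120, (A,nl)→15060 …(+1); best=1220 via (D,hash)
  {AC}: card=18750; try (C,hash)→2900, (A,merge)→3750, (C,merge)→3850, (A,hash)→4300, (A,nl_idx)→20100, (C,nl_idx)→21000 …(+2); best=2900 via (C,hash)
  {CD}: card=120; try (C,nl_idx)→660, (D,hash)→1020, (C,merge)→1830, (D,merge)→1920, (C,hash)→2520, (C,nl)→9060 …(+1); best=660 via (C,nl_idx)
  {ABD}: card=1250; try (D,hash)→2670, (B,hash)→2920, (A,nl_idx)→3170, (A,merge)→4370, (A,hash)→4520, (D,merge)→16120 …(+4); best=2670 via (D,hash)
  {ABC}: card=1875; try (A,nl_idx)→2595, (A,merge)→2910, (A,hash)→4300, (C,hash)→4350, (C,nl_idx)→12575, (A,nl)→15240 …(+5); best=2595 via (A,nl_idx)
  {BCD}: card=8; try (B,hash)→980, (D,hash)→1020, (D,merge)→1080, (B,merge)→1740, (C,nl_idx)→1928, (C,hash)→2920 …(+4); best=980 via (B,hash)
  {ACD}: card=1500; try (A,nl_idx)→3120, (A,merge)→3870, (A,hash)→4780, (C,hash)→5120, (C,nl_idx)→14720, (C,merge)→20570 …(+5); best=3120 via (A,nl_idx)
  {ABCD}: card=25; try (A,nl_idx)→1069, (A,nl)→2980, (A,merge)→3262, (B,hash)→4820, (A,hash)→4988, (D,hash)→5190 …(+8); best=1069 via (A,nl_idx)

cost=1069; order=D,C,B,A; methods=nl_idx,hash,nl_idx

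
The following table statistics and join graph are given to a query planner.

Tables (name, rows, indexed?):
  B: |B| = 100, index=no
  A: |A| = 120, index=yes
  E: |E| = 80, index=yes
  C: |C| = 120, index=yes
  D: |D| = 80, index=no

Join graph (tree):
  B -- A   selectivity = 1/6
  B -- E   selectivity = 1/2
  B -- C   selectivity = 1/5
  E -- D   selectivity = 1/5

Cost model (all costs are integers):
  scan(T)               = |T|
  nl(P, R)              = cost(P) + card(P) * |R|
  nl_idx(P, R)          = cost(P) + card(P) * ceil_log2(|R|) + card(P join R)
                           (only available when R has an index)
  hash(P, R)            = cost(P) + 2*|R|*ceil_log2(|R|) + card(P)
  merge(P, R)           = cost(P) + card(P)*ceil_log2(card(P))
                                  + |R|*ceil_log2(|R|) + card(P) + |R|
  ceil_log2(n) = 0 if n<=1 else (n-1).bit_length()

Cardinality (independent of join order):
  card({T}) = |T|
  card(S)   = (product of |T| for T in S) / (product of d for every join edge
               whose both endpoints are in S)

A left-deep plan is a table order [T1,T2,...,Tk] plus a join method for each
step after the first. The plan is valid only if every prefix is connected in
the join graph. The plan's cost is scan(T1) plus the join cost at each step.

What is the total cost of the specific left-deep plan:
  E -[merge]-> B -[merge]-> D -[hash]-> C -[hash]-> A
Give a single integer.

step 1: scan E: cost=80, card=80
step 2: join B via merge
    card(P join B) = 80*100/(2) = 4000
    cost = 80 + 80*7 + 100*7 + 80 + 100 = 1520
step 3: join D via merge
    card(P join D) = 4000*80/(5) = 64000
    cost = 1520 + 4000*12 + 80*7 + 4000 + 80 = 54160
step 4: join C via hash
    card(P join C) = 64000*120/(5) = 1536000
    cost = 54160 + 2*120*7 + 64000 = 119840
step 5: join A via hash
    card(P join A) = 1536000*120/(6) = 30720000
    cost = 119840 + 2*120*7 + 1536000 = 1657520

1657520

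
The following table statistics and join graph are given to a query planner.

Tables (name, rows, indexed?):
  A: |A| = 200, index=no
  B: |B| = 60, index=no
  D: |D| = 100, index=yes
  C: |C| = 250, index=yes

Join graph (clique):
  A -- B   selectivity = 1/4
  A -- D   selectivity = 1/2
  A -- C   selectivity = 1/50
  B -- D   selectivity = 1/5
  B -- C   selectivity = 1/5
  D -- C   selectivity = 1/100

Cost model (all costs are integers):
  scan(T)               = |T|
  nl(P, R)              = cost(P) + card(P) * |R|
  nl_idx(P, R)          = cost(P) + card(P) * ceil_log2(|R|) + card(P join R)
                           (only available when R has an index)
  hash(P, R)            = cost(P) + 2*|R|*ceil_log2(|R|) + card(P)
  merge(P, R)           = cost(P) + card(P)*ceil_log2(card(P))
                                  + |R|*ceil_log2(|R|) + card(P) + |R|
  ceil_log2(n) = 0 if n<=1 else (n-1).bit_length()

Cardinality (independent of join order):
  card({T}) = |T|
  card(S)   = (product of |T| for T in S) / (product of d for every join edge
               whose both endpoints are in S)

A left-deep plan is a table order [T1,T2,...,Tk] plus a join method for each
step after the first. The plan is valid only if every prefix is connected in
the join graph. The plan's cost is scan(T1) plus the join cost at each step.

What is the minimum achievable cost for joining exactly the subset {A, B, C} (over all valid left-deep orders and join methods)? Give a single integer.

Selinger DP over subsets of {A,B,C}:
  {A}: scan cost=200, card=200
  {B}: scan cost=60, card=60
  {C}: scan cost=250, card=250
  {AB}: card=3000; try (B,hash)→1120, (A,merge)→2280, (B,merge)→2420, (A,hash)→3320, (A,nl)→12060, (B,nl)→12200; best=1120 via (B,hash)
  {AC}: card=1000; try (C,nl_idx)→2800, (A,hash)→3700, (C,merge)→4250, (A,merge)→4300, (C,hash)→4400, (C,nl)→50200 …(+1); best=2800 via (C,nl_idx)
  {BC}: card=3000; try (B,hash)→1220, (C,merge)→2730, (B,merge)→2920, (C,nl_idx)→3540, (C,hash)→4120, (C,nl)→15060 …(+1); best=1220 via (B,hash)
  {ABC}: card=3000; try (B,hash)→4520, (A,hash)→7420, (C,hash)→8120, (B,merge)→14220, (C,nl_idx)→28120, (A,merge)→42020 …(+4); best=4520 via (B,hash)

4520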